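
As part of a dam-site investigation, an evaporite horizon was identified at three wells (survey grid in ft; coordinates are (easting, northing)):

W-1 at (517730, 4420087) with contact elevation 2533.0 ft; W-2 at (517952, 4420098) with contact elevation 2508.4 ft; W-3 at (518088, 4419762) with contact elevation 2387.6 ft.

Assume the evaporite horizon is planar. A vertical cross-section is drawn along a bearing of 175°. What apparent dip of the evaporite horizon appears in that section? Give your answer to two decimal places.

17.66°

Two edge vectors: W-1→W-2 = (222, 11, -24.6), W-1→W-3 = (358, -325, -145.4).
Normal n = (W-1→W-2) × (W-1→W-3) = (-9594.4, 23472, -76088).
So ∂z/∂E = −n_x/n_z = −0.12610 and ∂z/∂N = −n_y/n_z = 0.30848.
Unit vector along 175° is (sin 175°, cos 175°) = (0.0872, -0.9962).
Slope in that direction = a·(0.0872) + b·(-0.9962) = −0.31830.
Apparent dip = arctan|0.31830| = 17.66° (true dip is 18.4°, so apparent ≤ true as expected).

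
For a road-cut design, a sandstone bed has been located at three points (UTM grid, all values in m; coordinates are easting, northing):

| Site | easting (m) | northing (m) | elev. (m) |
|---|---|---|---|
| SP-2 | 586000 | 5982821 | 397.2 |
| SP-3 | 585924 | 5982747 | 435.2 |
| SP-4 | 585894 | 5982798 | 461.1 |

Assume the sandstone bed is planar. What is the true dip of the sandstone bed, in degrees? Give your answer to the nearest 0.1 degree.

32.9°

Two edge vectors: SP-2→SP-3 = (-76, -74, 38), SP-2→SP-4 = (-106, -23, 63.9).
Normal n = (SP-2→SP-3) × (SP-2→SP-4) = (-3854.6, 828.4, -6096).
So ∂z/∂easting = −n_x/n_z = −0.63232 and ∂z/∂northing = −n_y/n_z = 0.13589.
Gradient magnitude |∇z| = √(a² + b²) = √(0.39982 + 0.01847) = 0.64675.
True dip = arctan(0.64675) = 32.9°, dipping toward ESE (azimuth ≈ 102°).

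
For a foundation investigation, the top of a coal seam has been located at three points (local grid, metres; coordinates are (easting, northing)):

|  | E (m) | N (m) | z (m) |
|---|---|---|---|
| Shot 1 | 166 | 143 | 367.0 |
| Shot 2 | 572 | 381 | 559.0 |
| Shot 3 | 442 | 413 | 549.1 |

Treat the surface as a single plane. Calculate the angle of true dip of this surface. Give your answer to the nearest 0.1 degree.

27.2°

Let the plane be z = a·E + b·N + c.
Shot 2−Shot 1: 406a + 238b = 192;  Shot 3−Shot 1: 276a + 270b = 182.1.
Solving gives a = 0.19349, b = 0.47666.
Gradient magnitude |∇z| = √(a² + b²) = √(0.03744 + 0.22720) = 0.51443.
True dip = arctan(0.51443) = 27.2°, dipping toward SSW (azimuth ≈ 202°).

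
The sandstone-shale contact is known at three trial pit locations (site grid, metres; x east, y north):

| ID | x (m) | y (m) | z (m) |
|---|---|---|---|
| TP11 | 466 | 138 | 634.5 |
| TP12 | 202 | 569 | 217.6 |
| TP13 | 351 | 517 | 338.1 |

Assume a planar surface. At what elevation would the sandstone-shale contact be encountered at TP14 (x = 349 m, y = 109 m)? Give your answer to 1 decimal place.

Two edge vectors: TP11→TP12 = (-264, 431, -416.9), TP11→TP13 = (-115, 379, -296.4).
Normal n = (TP11→TP12) × (TP11→TP13) = (30256.7, -30306.1, -50491).
So ∂z/∂x = −n_x/n_z = 0.59925 and ∂z/∂y = −n_y/n_z = −0.60023.
Intercept c from TP11: 634.5 − 279.25 + 82.83 = 438.08.
At (349, 109): z = 209.1 − 65.4 + 438.08 = 581.8 m.

581.8 m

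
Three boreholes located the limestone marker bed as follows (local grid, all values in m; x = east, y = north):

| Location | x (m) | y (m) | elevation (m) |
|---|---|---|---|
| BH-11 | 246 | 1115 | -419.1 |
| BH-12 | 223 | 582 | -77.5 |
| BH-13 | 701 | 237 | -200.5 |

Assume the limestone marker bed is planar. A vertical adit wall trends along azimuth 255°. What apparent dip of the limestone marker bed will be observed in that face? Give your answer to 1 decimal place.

39.8°

Two edge vectors: BH-11→BH-12 = (-23, -533, 341.6), BH-11→BH-13 = (455, -878, 218.6).
Normal n = (BH-11→BH-12) × (BH-11→BH-13) = (183411, 160455.8, 262709).
So ∂z/∂x = −n_x/n_z = −0.69815 and ∂z/∂y = −n_y/n_z = −0.61077.
Unit vector along 255° is (sin 255°, cos 255°) = (-0.9659, -0.2588).
Slope in that direction = a·(-0.9659) + b·(-0.2588) = 0.83244.
Apparent dip = arctan|0.83244| = 39.8° (true dip is 42.8°, so apparent ≤ true as expected).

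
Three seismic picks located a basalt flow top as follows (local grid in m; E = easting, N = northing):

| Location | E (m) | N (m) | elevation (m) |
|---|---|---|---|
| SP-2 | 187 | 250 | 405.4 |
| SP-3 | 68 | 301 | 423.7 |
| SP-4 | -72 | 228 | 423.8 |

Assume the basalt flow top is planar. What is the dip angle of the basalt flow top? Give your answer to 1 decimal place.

Two edge vectors: SP-2→SP-3 = (-119, 51, 18.3), SP-2→SP-4 = (-259, -22, 18.4).
Normal n = (SP-2→SP-3) × (SP-2→SP-4) = (1341, -2550.1, 15827).
So ∂z/∂E = −n_x/n_z = −0.08473 and ∂z/∂N = −n_y/n_z = 0.16112.
Gradient magnitude |∇z| = √(a² + b²) = √(0.00718 + 0.02596) = 0.18204.
True dip = arctan(0.18204) = 10.3°, dipping toward SSE (azimuth ≈ 152°).

10.3°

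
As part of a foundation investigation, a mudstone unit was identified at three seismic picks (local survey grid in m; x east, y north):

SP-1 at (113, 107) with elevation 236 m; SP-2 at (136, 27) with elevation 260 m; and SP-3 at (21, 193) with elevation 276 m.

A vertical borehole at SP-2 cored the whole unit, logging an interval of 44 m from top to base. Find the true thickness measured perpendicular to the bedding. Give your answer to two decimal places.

Let the plane be z = a·x + b·y + c.
SP-2−SP-1: 23a − 80b = 24;  SP-3−SP-1: −92a + 86b = 40.
Solving gives a = −0.97808, b = −0.58120.
|∇z| = √(a²+b²) = 1.13773, so dip δ = arctan(1.13773) = 48.69°.
True thickness = vertical thickness × cos δ = 44 × cos 48.69° = 29.05 m.

29.05 m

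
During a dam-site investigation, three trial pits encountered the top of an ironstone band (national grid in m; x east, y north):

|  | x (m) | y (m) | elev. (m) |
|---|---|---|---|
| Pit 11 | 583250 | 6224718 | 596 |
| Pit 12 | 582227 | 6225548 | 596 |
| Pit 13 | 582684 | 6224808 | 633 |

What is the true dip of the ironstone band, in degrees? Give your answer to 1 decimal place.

7.4°

Two edge vectors: Pit 11→Pit 12 = (-1023, 830, 0), Pit 11→Pit 13 = (-566, 90, 37).
Normal n = (Pit 11→Pit 12) × (Pit 11→Pit 13) = (30710, 37851, 377710).
So ∂z/∂x = −n_x/n_z = −0.08131 and ∂z/∂y = −n_y/n_z = −0.10021.
Gradient magnitude |∇z| = √(a² + b²) = √(0.00661 + 0.01004) = 0.12905.
True dip = arctan(0.12905) = 7.4°, dipping toward NE (azimuth ≈ 039°).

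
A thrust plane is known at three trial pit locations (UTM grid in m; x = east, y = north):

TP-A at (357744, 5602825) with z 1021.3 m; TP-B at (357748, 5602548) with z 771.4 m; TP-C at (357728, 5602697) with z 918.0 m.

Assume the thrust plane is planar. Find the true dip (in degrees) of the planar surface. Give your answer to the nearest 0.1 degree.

48.3°

Two edge vectors: TP-A→TP-B = (4, -277, -249.9), TP-A→TP-C = (-16, -128, -103.3).
Normal n = (TP-A→TP-B) × (TP-A→TP-C) = (-3373.1, 4411.6, -4944).
So ∂z/∂x = −n_x/n_z = −0.68226 and ∂z/∂y = −n_y/n_z = 0.89231.
Gradient magnitude |∇z| = √(a² + b²) = √(0.46548 + 0.79622) = 1.12326.
True dip = arctan(1.12326) = 48.3°, dipping toward SE (azimuth ≈ 143°).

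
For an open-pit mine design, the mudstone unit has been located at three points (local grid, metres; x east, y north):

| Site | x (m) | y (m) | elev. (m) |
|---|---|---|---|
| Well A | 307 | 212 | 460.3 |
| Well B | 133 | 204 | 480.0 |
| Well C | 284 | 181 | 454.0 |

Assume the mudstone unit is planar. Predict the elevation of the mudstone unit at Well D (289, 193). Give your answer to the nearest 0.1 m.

Let the plane be z = a·x + b·y + c.
Well B−Well A: −174a − 8b = 19.7;  Well C−Well A: −23a − 31b = −6.3.
Solving gives a = −0.12689, b = 0.29737.
Then c = 460.3 − a·307 − b·212 = 436.21.
At (289, 193): z = −36.7 + 57.4 + 436.21 = 456.9 m.

456.9 m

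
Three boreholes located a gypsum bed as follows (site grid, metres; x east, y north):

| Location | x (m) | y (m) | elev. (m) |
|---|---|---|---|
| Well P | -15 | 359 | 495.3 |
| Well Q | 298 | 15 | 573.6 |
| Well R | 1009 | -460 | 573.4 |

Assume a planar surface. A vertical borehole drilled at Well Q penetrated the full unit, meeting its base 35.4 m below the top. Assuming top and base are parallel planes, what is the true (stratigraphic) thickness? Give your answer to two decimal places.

Two edge vectors: Well P→Well Q = (313, -344, 78.3), Well P→Well R = (1024, -819, 78.1).
Normal n = (Well P→Well Q) × (Well P→Well R) = (37261.3, 55733.9, 95909).
So ∂z/∂x = −n_x/n_z = −0.38851 and ∂z/∂y = −n_y/n_z = −0.58111.
|∇z| = √(a²+b²) = 0.69902, so dip δ = arctan(0.69902) = 34.95°.
True thickness = vertical thickness × cos δ = 35.4 × cos 34.95° = 29.01 m.

29.01 m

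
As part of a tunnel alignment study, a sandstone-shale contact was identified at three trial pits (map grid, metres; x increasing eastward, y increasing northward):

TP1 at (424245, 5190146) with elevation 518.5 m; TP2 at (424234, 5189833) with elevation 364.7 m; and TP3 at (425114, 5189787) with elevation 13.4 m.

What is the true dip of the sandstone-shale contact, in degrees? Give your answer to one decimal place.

Let the plane be z = a·x + b·y + c.
TP2−TP1: −11a − 313b = −153.8;  TP3−TP1: 869a − 359b = −505.1.
Solving gives a = −0.37283, b = 0.50448.
Gradient magnitude |∇z| = √(a² + b²) = √(0.13901 + 0.25450) = 0.62730.
True dip = arctan(0.62730) = 32.1°, dipping toward SE (azimuth ≈ 144°).

32.1°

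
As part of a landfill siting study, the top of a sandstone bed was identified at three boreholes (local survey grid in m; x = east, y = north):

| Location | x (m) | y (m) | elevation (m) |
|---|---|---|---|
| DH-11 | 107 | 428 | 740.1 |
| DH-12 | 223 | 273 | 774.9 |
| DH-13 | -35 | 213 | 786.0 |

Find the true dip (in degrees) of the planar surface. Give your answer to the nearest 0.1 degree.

12.3°

Let the plane be z = a·x + b·y + c.
DH-12−DH-11: 116a − 155b = 34.8;  DH-13−DH-11: −142a − 215b = 45.9.
Solving gives a = 0.00783, b = −0.21866.
Gradient magnitude |∇z| = √(a² + b²) = √(0.00006 + 0.04781) = 0.21880.
True dip = arctan(0.21880) = 12.3°, dipping toward N (azimuth ≈ 358°).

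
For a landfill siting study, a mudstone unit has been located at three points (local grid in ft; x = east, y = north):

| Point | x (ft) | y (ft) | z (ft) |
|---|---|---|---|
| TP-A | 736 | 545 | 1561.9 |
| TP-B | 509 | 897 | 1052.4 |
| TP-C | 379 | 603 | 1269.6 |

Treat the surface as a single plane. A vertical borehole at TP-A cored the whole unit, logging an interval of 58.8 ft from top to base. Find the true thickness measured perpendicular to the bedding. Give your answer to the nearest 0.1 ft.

37.3 ft

Two edge vectors: TP-A→TP-B = (-227, 352, -509.5), TP-A→TP-C = (-357, 58, -292.3).
Normal n = (TP-A→TP-B) × (TP-A→TP-C) = (-73338.6, 115539.4, 112498).
So ∂z/∂x = −n_x/n_z = 0.65191 and ∂z/∂y = −n_y/n_z = −1.02704.
|∇z| = √(a²+b²) = 1.21647, so dip δ = arctan(1.21647) = 50.58°.
True thickness = vertical thickness × cos δ = 58.8 × cos 50.58° = 37.3 ft.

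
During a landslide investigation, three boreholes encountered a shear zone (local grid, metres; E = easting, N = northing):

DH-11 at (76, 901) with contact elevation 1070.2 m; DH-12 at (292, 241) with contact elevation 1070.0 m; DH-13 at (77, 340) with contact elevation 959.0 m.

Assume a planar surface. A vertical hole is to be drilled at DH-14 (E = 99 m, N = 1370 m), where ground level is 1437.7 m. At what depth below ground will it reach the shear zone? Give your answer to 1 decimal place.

Two edge vectors: DH-11→DH-12 = (216, -660, -0.2), DH-11→DH-13 = (1, -561, -111.2).
Normal n = (DH-11→DH-12) × (DH-11→DH-13) = (73279.8, 24019, -120516).
So ∂z/∂E = −n_x/n_z = 0.608050 and ∂z/∂N = −n_y/n_z = 0.199301.
Intercept c from DH-11: 1070.2 − 46.21 − 179.57 = 844.42.
At (99, 1370): z_contact = 60.20 + 273.04 + 844.42 = 1177.66 m.
Depth below ground = 1437.7 − 1177.66 = 260.0 m.

260.0 m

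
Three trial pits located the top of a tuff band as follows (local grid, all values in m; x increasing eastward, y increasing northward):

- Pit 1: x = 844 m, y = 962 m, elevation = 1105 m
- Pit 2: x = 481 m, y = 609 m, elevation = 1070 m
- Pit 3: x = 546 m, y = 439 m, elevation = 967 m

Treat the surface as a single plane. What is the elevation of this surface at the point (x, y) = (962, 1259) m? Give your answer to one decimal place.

1201.8 m

Let the plane be z = a·x + b·y + c.
Pit 2−Pit 1: −363a − 353b = −35;  Pit 3−Pit 1: −298a − 523b = −138.
Solving gives a = −0.359211, b = 0.468537.
Then c = 1105 − a·844 − b·962 = 957.44.
At (962, 1259): z = −345.6 + 589.9 + 957.44 = 1201.8 m.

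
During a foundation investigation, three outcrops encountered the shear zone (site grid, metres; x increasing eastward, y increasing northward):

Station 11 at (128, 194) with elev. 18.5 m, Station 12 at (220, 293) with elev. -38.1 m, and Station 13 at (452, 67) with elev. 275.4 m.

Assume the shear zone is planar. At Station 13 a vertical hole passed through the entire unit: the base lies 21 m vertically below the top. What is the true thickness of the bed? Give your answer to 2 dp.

Let the plane be z = a·x + b·y + c.
Station 12−Station 11: 92a + 99b = −56.6;  Station 13−Station 11: 324a − 127b = 256.9.
Solving gives a = 0.41693, b = −0.95917.
|∇z| = √(a²+b²) = 1.04587, so dip δ = arctan(1.04587) = 46.28°.
True thickness = vertical thickness × cos δ = 21 × cos 46.28° = 14.51 m.

14.51 m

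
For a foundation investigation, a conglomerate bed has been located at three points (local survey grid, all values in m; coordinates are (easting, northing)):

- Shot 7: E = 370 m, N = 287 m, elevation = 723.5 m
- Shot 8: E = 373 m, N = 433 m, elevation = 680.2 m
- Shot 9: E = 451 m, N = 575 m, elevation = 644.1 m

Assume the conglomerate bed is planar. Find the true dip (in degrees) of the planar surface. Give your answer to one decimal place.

17.2°

Let the plane be z = a·E + b·N + c.
Shot 8−Shot 7: 3a + 146b = −43.3;  Shot 9−Shot 7: 81a + 288b = −79.4.
Solving gives a = 0.08009, b = −0.29822.
Gradient magnitude |∇z| = √(a² + b²) = √(0.00642 + 0.08894) = 0.30879.
True dip = arctan(0.30879) = 17.2°, dipping toward NNW (azimuth ≈ 345°).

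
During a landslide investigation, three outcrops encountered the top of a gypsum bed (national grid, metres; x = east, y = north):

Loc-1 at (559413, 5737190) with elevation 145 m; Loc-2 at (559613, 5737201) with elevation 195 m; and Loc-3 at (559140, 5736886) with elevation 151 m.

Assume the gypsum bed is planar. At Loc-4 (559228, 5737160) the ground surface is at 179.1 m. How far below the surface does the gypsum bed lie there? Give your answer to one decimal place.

Let the plane be z = a·x + b·y + c.
Loc-2−Loc-1: 200a + 11b = 50;  Loc-3−Loc-1: −273a − 304b = 6.
Solving gives a = 0.264131356, b = −0.256933751.
Then c = 145 − a·559413 − b·5737190 = 1326464.23.
At (559228, 5737160): z_contact = 147709.65 − 1474070.04 + 1326464.23 = 103.84 m.
Depth below ground = 179.1 − 103.84 = 75.3 m.

75.3 m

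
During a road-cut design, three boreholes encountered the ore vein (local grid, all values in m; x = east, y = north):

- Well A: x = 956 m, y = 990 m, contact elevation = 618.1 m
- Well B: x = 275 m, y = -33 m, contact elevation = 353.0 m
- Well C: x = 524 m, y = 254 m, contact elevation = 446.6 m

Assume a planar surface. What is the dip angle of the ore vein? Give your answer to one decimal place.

18.5°

Two edge vectors: Well A→Well B = (-681, -1023, -265.1), Well A→Well C = (-432, -736, -171.5).
Normal n = (Well A→Well B) × (Well A→Well C) = (-19669.1, -2268.3, 59280).
So ∂z/∂x = −n_x/n_z = 0.33180 and ∂z/∂y = −n_y/n_z = 0.03826.
Gradient magnitude |∇z| = √(a² + b²) = √(0.11009 + 0.00146) = 0.33400.
True dip = arctan(0.33400) = 18.5°, dipping toward W (azimuth ≈ 263°).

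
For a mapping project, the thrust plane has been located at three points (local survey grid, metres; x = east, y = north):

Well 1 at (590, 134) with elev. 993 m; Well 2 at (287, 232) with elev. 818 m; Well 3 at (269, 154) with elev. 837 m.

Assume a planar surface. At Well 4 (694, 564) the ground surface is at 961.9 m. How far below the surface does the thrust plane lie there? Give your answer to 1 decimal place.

Two edge vectors: Well 1→Well 2 = (-303, 98, -175), Well 1→Well 3 = (-321, 20, -156).
Normal n = (Well 1→Well 2) × (Well 1→Well 3) = (-11788, 8907, 25398).
So ∂z/∂x = −n_x/n_z = 0.46413 and ∂z/∂y = −n_y/n_z = −0.35070.
Intercept c from Well 1: 993 − 273.84 + 46.99 = 766.16.
At (694, 564): z_contact = 322.11 − 197.79 + 766.16 = 890.47 m.
Depth below ground = 961.9 − 890.47 = 71.4 m.

71.4 m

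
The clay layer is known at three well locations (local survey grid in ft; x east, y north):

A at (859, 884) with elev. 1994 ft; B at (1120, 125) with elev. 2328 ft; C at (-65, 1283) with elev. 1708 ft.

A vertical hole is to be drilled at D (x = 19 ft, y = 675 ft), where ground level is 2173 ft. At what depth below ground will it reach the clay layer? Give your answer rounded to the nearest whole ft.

215 ft

Two edge vectors: A→B = (261, -759, 334), A→C = (-924, 399, -286).
Normal n = (A→B) × (A→C) = (83808, -233970, -597177).
So ∂z/∂x = −n_x/n_z = 0.14034 and ∂z/∂y = −n_y/n_z = −0.39179.
Intercept c from A: 1994 − 120.55 + 346.35 = 2219.79.
At (19, 675): z_contact = 2.7 − 264.5 + 2219.79 = 1958.0 ft.
Depth below ground = 2173 − 1958.0 = 215 ft.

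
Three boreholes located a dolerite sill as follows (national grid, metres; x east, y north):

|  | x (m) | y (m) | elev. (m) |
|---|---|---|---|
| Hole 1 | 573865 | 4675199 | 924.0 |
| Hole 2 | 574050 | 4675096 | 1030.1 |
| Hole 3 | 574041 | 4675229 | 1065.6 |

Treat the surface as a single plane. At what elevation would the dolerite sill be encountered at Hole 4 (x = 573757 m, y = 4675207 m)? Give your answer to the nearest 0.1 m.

845.5 m

Let the plane be z = a·x + b·y + c.
Hole 2−Hole 1: 185a − 103b = 106.1;  Hole 3−Hole 1: 176a + 30b = 141.6.
Solving gives a = 0.750392770, b = 0.317695751.
Then c = 924 − a·573865 − b·4675199 = −1914991.01.
At (573757, 4675207): z = 430543.1 + 1485293.4 − 1914991.01 = 845.5 m.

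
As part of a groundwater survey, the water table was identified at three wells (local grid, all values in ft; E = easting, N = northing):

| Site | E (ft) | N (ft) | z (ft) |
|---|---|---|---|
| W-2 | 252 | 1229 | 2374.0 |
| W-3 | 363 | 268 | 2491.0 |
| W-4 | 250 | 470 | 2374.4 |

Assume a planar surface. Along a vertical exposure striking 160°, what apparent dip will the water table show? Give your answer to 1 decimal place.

Two edge vectors: W-2→W-3 = (111, -961, 117), W-2→W-4 = (-2, -759, 0.4).
Normal n = (W-2→W-3) × (W-2→W-4) = (88418.6, -278.4, -86171).
So ∂z/∂E = −n_x/n_z = 1.02608 and ∂z/∂N = −n_y/n_z = −0.00323.
Unit vector along 160° is (sin 160°, cos 160°) = (0.3420, -0.9397).
Slope in that direction = a·(0.3420) + b·(-0.9397) = 0.35398.
Apparent dip = arctan|0.35398| = 19.5° (true dip is 45.7°, so apparent ≤ true as expected).

19.5°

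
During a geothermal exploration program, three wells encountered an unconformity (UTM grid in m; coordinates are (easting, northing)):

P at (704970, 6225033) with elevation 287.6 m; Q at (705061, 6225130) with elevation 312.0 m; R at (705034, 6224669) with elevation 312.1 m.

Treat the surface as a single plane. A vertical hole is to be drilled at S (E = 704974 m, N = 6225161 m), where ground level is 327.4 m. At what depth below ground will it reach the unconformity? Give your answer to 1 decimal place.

Let the plane be z = a·E + b·N + c.
Q−P: 91a + 97b = 24.4;  R−P: 64a − 364b = 24.5.
Solving gives a = 0.286232584, b = −0.016981084.
Then c = 287.6 − a·704970 − b·6225033 = −95789.98.
At (704974, 6225161): z_contact = 201786.53 − 105709.98 − 95789.98 = 286.57 m.
Depth below ground = 327.4 − 286.57 = 40.8 m.

40.8 m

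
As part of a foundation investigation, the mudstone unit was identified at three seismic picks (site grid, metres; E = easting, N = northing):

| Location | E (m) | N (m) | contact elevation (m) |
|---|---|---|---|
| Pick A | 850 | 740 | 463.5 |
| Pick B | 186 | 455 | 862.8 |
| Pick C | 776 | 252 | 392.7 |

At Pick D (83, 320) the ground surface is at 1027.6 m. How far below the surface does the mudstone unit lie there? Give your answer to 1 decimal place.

Two edge vectors: Pick A→Pick B = (-664, -285, 399.3), Pick A→Pick C = (-74, -488, -70.8).
Normal n = (Pick A→Pick B) × (Pick A→Pick C) = (215036.4, -76559.4, 302942).
So ∂z/∂E = −n_x/n_z = −0.70983 and ∂z/∂N = −n_y/n_z = 0.25272.
Intercept c from Pick A: 463.5 + 603.35 − 187.01 = 879.84.
At (83, 320): z_contact = −58.92 + 80.87 + 879.84 = 901.80 m.
Depth below ground = 1027.6 − 901.80 = 125.8 m.

125.8 m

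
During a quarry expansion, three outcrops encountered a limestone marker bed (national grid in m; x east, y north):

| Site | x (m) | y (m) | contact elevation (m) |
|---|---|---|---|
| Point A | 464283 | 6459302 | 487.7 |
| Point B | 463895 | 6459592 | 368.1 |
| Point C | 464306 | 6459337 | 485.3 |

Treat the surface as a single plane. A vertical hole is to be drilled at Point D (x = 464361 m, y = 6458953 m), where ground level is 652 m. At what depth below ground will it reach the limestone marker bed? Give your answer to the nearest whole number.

Two edge vectors: Point A→Point B = (-388, 290, -119.6), Point A→Point C = (23, 35, -2.4).
Normal n = (Point A→Point B) × (Point A→Point C) = (3490, -3682, -20250).
So ∂z/∂x = −n_x/n_z = 0.17234568 and ∂z/∂y = −n_y/n_z = −0.18182716.
Intercept c from Point A: 487.7 − 80017.17 + 1174476.54 = 1094947.07.
At (464361, 6458953): z_contact = 80030.6 − 1174413.1 + 1094947.07 = 564.6 m.
Depth below ground = 652 − 564.6 = 87 m.

87 m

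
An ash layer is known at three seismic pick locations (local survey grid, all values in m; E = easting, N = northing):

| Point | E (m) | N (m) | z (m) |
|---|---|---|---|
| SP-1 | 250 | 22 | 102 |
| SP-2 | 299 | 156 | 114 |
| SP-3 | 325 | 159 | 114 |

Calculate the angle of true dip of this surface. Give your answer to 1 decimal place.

Two edge vectors: SP-1→SP-2 = (49, 134, 12), SP-1→SP-3 = (75, 137, 12).
Normal n = (SP-1→SP-2) × (SP-1→SP-3) = (-36, 312, -3337).
So ∂z/∂E = −n_x/n_z = −0.01079 and ∂z/∂N = −n_y/n_z = 0.09350.
Gradient magnitude |∇z| = √(a² + b²) = √(0.00012 + 0.00874) = 0.09412.
True dip = arctan(0.09412) = 5.4°, dipping toward S (azimuth ≈ 173°).

5.4°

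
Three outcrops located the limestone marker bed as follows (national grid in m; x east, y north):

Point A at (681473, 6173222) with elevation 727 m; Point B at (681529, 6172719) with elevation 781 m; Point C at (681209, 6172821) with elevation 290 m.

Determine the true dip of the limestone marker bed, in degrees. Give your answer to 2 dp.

Let the plane be z = a·x + b·y + c.
Point B−Point A: 56a − 503b = 54;  Point C−Point A: −264a − 401b = −437.
Solving gives a = 1.55535, b = 0.06580.
Gradient magnitude |∇z| = √(a² + b²) = √(2.41911 + 0.00433) = 1.55674.
True dip = arctan(1.55674) = 57.28°, dipping toward W (azimuth ≈ 268°).

57.28°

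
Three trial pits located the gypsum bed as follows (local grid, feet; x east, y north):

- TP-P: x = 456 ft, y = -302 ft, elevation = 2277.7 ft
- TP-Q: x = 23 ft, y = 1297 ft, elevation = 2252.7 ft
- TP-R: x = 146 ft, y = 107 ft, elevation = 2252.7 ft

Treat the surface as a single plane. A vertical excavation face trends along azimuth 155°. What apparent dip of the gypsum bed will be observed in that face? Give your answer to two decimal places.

Let the plane be z = a·x + b·y + c.
TP-Q−TP-P: −433a + 1599b = −25;  TP-R−TP-P: −310a + 409b = −25.
Solving gives a = 0.09338, b = 0.00965.
Unit vector along 155° is (sin 155°, cos 155°) = (0.4226, -0.9063).
Slope in that direction = a·(0.4226) + b·(-0.9063) = 0.03072.
Apparent dip = arctan|0.03072| = 1.76° (true dip is 5.4°, so apparent ≤ true as expected).

1.76°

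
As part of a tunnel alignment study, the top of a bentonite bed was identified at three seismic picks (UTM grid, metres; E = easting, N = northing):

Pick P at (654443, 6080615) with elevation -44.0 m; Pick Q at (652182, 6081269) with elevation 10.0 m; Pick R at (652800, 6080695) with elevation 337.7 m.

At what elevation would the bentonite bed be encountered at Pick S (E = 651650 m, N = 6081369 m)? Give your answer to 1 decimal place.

69.4 m

Let the plane be z = a·E + b·N + c.
Pick Q−Pick P: −2261a + 654b = 54;  Pick R−Pick P: −1643a + 80b = 381.7.
Solving gives a = −0.274507913, b = −0.866456254.
Then c = -44 − a·654443 − b·6080615 = 5448192.68.
At (651650, 6081369): z = −178883.1 − 5269240.2 + 5448192.68 = 69.4 m.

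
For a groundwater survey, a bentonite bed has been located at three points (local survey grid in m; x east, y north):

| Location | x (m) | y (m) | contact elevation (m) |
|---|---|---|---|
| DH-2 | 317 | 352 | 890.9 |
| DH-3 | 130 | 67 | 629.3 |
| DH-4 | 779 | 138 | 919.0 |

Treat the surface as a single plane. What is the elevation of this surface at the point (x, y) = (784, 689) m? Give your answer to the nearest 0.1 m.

1291.9 m

Let the plane be z = a·x + b·y + c.
DH-3−DH-2: −187a − 285b = −261.6;  DH-4−DH-2: 462a − 214b = 28.1.
Solving gives a = 0.37272, b = 0.67334.
Then c = 890.9 − a·317 − b·352 = 535.73.
At (784, 689): z = 292.2 + 463.9 + 535.73 = 1291.9 m.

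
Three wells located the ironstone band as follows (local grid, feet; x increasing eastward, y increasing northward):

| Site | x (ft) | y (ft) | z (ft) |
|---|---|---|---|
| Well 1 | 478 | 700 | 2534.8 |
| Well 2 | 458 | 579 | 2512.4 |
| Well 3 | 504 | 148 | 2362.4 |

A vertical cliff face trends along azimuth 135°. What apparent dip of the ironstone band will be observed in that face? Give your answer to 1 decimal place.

Two edge vectors: Well 1→Well 2 = (-20, -121, -22.4), Well 1→Well 3 = (26, -552, -172.4).
Normal n = (Well 1→Well 2) × (Well 1→Well 3) = (8495.6, -4030.4, 14186).
So ∂z/∂x = −n_x/n_z = −0.59887 and ∂z/∂y = −n_y/n_z = 0.28411.
Unit vector along 135° is (sin 135°, cos 135°) = (0.7071, -0.7071).
Slope in that direction = a·(0.7071) + b·(-0.7071) = −0.62436.
Apparent dip = arctan|0.62436| = 32.0° (true dip is 33.5°, so apparent ≤ true as expected).

32.0°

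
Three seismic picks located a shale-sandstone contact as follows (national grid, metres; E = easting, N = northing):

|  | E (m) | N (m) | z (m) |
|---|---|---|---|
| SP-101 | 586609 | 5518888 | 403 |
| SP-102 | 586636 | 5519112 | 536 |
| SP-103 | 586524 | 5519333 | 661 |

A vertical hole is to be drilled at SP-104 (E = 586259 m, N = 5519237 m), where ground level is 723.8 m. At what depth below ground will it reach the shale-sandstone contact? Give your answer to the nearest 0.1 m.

Let the plane be z = a·E + b·N + c.
SP-102−SP-101: 27a + 224b = 133;  SP-103−SP-101: −85a + 445b = 258.
Solving gives a = 0.044855901, b = 0.588343262.
Then c = 403 − a·586609 − b·5518888 = −3272910.44.
At (586259, 5519237): z_contact = 26297.18 + 3247205.90 − 3272910.44 = 592.63 m.
Depth below ground = 723.8 − 592.63 = 131.2 m.

131.2 m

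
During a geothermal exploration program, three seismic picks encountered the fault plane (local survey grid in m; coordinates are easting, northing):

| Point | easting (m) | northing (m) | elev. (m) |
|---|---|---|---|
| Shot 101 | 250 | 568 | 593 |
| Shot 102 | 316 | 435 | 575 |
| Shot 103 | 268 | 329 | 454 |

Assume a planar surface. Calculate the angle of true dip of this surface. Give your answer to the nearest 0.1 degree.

Let the plane be z = a·easting + b·northing + c.
Shot 102−Shot 101: 66a − 133b = −18;  Shot 103−Shot 101: 18a − 239b = −139.
Solving gives a = 1.06016, b = 0.66143.
Gradient magnitude |∇z| = √(a² + b²) = √(1.12395 + 0.43750) = 1.24958.
True dip = arctan(1.24958) = 51.3°, dipping toward WSW (azimuth ≈ 238°).

51.3°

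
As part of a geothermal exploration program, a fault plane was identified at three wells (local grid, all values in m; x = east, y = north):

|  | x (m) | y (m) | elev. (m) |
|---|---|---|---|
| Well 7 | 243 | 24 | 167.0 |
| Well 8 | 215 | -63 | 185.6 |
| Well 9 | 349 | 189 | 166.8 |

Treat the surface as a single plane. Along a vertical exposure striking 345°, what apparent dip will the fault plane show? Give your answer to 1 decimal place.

30.3°

Two edge vectors: Well 7→Well 8 = (-28, -87, 18.6), Well 7→Well 9 = (106, 165, -0.2).
Normal n = (Well 7→Well 8) × (Well 7→Well 9) = (-3051.6, 1966, 4602).
So ∂z/∂x = −n_x/n_z = 0.66310 and ∂z/∂y = −n_y/n_z = −0.42721.
Unit vector along 345° is (sin 345°, cos 345°) = (-0.2588, 0.9659).
Slope in that direction = a·(-0.2588) + b·(0.9659) = −0.58427.
Apparent dip = arctan|0.58427| = 30.3° (true dip is 38.3°, so apparent ≤ true as expected).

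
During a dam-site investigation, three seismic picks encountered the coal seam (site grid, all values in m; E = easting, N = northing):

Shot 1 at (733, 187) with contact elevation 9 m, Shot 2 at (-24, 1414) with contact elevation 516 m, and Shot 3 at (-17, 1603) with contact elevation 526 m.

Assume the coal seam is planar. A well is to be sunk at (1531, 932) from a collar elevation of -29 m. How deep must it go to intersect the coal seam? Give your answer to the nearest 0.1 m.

Let the plane be z = a·E + b·N + c.
Shot 2−Shot 1: −757a + 1227b = 507;  Shot 3−Shot 1: −750a + 1416b = 517.
Solving gives a = −0.550916, b = 0.073314.
Then c = 9 − a·733 − b·187 = 399.11.
At (1531, 932): z_contact = −843.45 + 68.33 + 399.11 = -376.01 m.
Depth below ground = -29 − (-376.01) = 347.0 m.

347.0 m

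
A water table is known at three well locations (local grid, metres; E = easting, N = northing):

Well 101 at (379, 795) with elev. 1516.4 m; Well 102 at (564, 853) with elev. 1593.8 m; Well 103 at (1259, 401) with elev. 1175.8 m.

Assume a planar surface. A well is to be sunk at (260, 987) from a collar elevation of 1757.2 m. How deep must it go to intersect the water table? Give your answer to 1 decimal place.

48.0 m

Let the plane be z = a·E + b·N + c.
Well 102−Well 101: 185a + 58b = 77.4;  Well 103−Well 101: 880a − 394b = −340.6.
Solving gives a = 0.086668, b = 1.058041.
Then c = 1516.4 − a·379 − b·795 = 642.41.
At (260, 987): z_contact = 22.53 + 1044.29 + 642.41 = 1709.23 m.
Depth below ground = 1757.2 − 1709.23 = 48.0 m.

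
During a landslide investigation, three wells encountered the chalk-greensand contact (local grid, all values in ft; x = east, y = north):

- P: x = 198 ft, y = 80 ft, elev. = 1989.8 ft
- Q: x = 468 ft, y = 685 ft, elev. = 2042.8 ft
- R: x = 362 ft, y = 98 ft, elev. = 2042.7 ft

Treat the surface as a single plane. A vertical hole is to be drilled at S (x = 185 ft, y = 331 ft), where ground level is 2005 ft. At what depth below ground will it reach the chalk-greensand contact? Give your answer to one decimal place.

34.4 ft

Let the plane be z = a·x + b·y + c.
Q−P: 270a + 605b = 53;  R−P: 164a + 18b = 52.9.
Solving gives a = 0.32906, b = −0.05925.
Then c = 1989.8 − a·198 − b·80 = 1929.39.
At (185, 331): z_contact = 60.88 − 19.61 + 1929.39 = 1970.65 ft.
Depth below ground = 2005 − 1970.65 = 34.4 ft.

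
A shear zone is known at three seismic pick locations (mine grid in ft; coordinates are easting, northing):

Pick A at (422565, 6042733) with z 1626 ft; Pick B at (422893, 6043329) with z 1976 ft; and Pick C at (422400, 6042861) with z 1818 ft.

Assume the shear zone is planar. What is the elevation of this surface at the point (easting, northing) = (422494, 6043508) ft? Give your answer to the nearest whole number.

Two edge vectors: Pick A→Pick B = (328, 596, 350), Pick A→Pick C = (-165, 128, 192).
Normal n = (Pick A→Pick B) × (Pick A→Pick C) = (69632, -120726, 140324).
So ∂z/∂easting = −n_x/n_z = −0.49622303 and ∂z/∂northing = −n_y/n_z = 0.86033750.
Intercept c from Pick A: 1626 + 209686.48 − 5198789.83 = −4987477.35.
At (422494, 6043508): z = −209651.3 + 5199456.6 − 4987477.35 = 2328.0 ft.

2328 ft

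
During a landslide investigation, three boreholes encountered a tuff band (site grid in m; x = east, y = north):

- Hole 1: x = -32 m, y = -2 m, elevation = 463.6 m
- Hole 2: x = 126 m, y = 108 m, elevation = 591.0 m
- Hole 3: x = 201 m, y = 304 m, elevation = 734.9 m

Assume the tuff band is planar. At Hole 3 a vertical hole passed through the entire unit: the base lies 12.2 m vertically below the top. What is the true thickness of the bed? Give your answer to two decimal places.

9.97 m

Let the plane be z = a·x + b·y + c.
Hole 2−Hole 1: 158a + 110b = 127.4;  Hole 3−Hole 1: 233a + 306b = 271.3.
Solving gives a = 0.40239, b = 0.58021.
|∇z| = √(a²+b²) = 0.70609, so dip δ = arctan(0.70609) = 35.23°.
True thickness = vertical thickness × cos δ = 12.2 × cos 35.23° = 9.97 m.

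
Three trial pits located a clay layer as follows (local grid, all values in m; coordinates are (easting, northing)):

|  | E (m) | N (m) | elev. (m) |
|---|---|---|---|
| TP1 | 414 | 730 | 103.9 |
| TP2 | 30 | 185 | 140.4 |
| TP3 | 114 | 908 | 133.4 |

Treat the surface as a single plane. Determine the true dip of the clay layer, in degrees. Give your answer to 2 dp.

5.56°

Two edge vectors: TP1→TP2 = (-384, -545, 36.5), TP1→TP3 = (-300, 178, 29.5).
Normal n = (TP1→TP2) × (TP1→TP3) = (-22574.5, 378, -231852).
So ∂z/∂E = −n_x/n_z = −0.09737 and ∂z/∂N = −n_y/n_z = 0.00163.
Gradient magnitude |∇z| = √(a² + b²) = √(0.00948 + 0.00000) = 0.09738.
True dip = arctan(0.09738) = 5.56°, dipping toward E (azimuth ≈ 091°).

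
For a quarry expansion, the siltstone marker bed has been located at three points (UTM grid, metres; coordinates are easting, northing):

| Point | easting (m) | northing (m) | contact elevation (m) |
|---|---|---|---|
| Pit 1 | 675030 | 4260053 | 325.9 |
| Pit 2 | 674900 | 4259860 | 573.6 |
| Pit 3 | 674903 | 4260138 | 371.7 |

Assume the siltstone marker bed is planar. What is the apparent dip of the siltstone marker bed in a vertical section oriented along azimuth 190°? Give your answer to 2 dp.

Let the plane be z = a·easting + b·northing + c.
Pit 2−Pit 1: −130a − 193b = 247.7;  Pit 3−Pit 1: −127a + 85b = 45.8.
Solving gives a = −0.84064, b = −0.71719.
Unit vector along 190° is (sin 190°, cos 190°) = (-0.1736, -0.9848).
Slope in that direction = a·(-0.1736) + b·(-0.9848) = 0.85227.
Apparent dip = arctan|0.85227| = 40.44° (true dip is 47.9°, so apparent ≤ true as expected).

40.44°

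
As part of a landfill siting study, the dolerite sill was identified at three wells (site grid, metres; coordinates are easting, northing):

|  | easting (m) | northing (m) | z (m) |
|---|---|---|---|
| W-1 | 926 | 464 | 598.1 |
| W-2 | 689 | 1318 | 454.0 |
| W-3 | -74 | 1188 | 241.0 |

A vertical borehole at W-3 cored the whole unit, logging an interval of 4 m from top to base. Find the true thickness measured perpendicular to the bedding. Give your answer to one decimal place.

Let the plane be z = a·easting + b·northing + c.
W-2−W-1: −237a + 854b = −144.1;  W-3−W-1: −1000a + 724b = −357.1.
Solving gives a = 0.29401, b = −0.08714.
|∇z| = √(a²+b²) = 0.30665, so dip δ = arctan(0.30665) = 17.05°.
True thickness = vertical thickness × cos δ = 4 × cos 17.05° = 3.8 m.

3.8 m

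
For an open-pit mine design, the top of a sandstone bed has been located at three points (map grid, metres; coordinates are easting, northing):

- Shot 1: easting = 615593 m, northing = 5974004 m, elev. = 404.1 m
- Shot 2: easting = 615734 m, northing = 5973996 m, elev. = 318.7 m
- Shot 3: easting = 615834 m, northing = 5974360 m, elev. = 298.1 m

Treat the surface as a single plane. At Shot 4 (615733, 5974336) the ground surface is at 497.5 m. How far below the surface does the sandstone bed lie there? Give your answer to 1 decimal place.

Two edge vectors: Shot 1→Shot 2 = (141, -8, -85.4), Shot 1→Shot 3 = (241, 356, -106).
Normal n = (Shot 1→Shot 2) × (Shot 1→Shot 3) = (31250.4, -5635.4, 52124).
So ∂z/∂easting = −n_x/n_z = −0.599539560 and ∂z/∂northing = −n_y/n_z = 0.108115264.
Intercept c from Shot 1: 404.1 + 369072.36 − 645881.02 = −276404.56.
At (615733, 5974336): z_contact = −369156.29 + 645916.91 − 276404.56 = 356.06 m.
Depth below ground = 497.5 − 356.06 = 141.4 m.

141.4 m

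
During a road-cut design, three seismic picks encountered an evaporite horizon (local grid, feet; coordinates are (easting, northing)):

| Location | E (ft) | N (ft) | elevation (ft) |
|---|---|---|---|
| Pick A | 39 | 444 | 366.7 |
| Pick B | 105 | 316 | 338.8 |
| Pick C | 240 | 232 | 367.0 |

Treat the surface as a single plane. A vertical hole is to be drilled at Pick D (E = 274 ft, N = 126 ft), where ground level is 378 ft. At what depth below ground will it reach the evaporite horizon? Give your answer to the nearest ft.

Two edge vectors: Pick A→Pick B = (66, -128, -27.9), Pick A→Pick C = (201, -212, 0.3).
Normal n = (Pick A→Pick B) × (Pick A→Pick C) = (-5953.2, -5627.7, 11736).
So ∂z/∂E = −n_x/n_z = 0.50726 and ∂z/∂N = −n_y/n_z = 0.47952.
Intercept c from Pick A: 366.7 − 19.78 − 212.91 = 134.01.
At (274, 126): z_contact = 139.0 + 60.4 + 134.01 = 333.4 ft.
Depth below ground = 378 − 333.4 = 45 ft.

45 ft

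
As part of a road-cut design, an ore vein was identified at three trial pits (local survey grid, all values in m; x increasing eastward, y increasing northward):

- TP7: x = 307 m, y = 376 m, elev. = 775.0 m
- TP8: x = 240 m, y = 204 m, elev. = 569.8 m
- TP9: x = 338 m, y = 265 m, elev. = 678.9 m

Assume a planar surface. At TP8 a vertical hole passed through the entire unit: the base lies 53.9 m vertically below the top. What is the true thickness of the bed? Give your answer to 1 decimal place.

Let the plane be z = a·x + b·y + c.
TP8−TP7: −67a − 172b = −205.2;  TP9−TP7: 31a − 111b = −96.1.
Solving gives a = 0.48931, b = 1.00242.
|∇z| = √(a²+b²) = 1.11547, so dip δ = arctan(1.11547) = 48.12°.
True thickness = vertical thickness × cos δ = 53.9 × cos 48.12° = 36.0 m.

36.0 m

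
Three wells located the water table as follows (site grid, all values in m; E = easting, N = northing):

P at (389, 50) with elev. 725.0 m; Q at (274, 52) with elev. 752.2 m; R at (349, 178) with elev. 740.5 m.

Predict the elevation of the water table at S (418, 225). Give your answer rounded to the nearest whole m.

726 m

Let the plane be z = a·E + b·N + c.
Q−P: −115a + 2b = 27.2;  R−P: −40a + 128b = 15.5.
Solving gives a = −0.23570, b = 0.04744.
Then c = 725 − a·389 − b·50 = 814.31.
At (418, 225): z = −98.5 + 10.7 + 814.31 = 726.5 m.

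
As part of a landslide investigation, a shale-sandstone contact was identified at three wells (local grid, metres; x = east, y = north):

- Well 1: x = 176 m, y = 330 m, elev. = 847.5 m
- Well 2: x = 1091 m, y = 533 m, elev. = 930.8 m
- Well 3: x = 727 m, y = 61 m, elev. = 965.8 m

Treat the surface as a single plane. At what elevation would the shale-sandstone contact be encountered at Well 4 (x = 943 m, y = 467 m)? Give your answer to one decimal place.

Let the plane be z = a·x + b·y + c.
Well 2−Well 1: 915a + 203b = 83.3;  Well 3−Well 1: 551a − 269b = 118.3.
Solving gives a = 0.129676, b = −0.174157.
Then c = 847.5 − a·176 − b·330 = 882.15.
At (943, 467): z = 122.3 − 81.3 + 882.15 = 923.1 m.

923.1 m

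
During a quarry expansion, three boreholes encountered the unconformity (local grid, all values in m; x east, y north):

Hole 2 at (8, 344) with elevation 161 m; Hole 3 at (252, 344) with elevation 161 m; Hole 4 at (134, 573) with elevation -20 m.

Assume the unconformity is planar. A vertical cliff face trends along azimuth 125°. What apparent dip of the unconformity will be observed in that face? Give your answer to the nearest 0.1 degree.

Let the plane be z = a·x + b·y + c.
Hole 3−Hole 2: 244a + 0b = 0;  Hole 4−Hole 2: 126a + 229b = −181.
Solving gives a = 0.00000, b = −0.79039.
Unit vector along 125° is (sin 125°, cos 125°) = (0.8192, -0.5736).
Slope in that direction = a·(0.8192) + b·(-0.5736) = 0.45335.
Apparent dip = arctan|0.45335| = 24.4° (true dip is 38.3°, so apparent ≤ true as expected).

24.4°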